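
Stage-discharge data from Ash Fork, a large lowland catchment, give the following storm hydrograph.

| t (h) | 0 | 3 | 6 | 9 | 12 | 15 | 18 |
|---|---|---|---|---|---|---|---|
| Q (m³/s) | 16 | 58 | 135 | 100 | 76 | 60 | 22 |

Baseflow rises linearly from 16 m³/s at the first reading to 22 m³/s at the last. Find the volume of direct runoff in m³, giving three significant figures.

V ≈ 3.61 × 10^6 m³

Direct-runoff ordinates (Q − Q_b): 0.00, 41.00, 117.00, 81.00, 56.00, 39.00, 0.00 m³/s.
ΣQ_DR = 334.0 m³/s.
With Δt = 3 h = 10800 s, V = ΣQ_DR · Δt = 334.0 × 10800 = 3.61 × 10^6 m³.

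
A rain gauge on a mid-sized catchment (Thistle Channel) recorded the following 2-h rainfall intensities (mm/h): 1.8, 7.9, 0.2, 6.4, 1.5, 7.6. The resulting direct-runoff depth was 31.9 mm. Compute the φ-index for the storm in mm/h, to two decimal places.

φ ≈ 1.98 mm/h

Only the 3 blocks with intensity above φ contribute runoff: 7.9, 6.4, 7.6 mm/h.
Σ(I−φ)·Δt = d  ⇒  (7.9+6.4+7.6 − 3φ)·2 = 31.9
φ = (21.90 − 31.9/2) / 3 = 1.98 mm/h.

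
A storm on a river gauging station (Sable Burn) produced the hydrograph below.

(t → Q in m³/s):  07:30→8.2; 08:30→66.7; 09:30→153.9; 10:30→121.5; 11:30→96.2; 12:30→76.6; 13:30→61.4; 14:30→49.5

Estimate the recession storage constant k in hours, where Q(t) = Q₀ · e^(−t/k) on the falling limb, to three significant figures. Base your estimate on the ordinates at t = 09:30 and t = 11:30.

k ≈ 4.26 h

On the falling limb, Q drops from 153.9 to 96.2 m³/s between t = 09:30 and t = 11:30 (Δt = 2 h).
k = −Δt / ln(Q₂/Q₁) = −2 / ln(96.2/153.9) = 4.26 h.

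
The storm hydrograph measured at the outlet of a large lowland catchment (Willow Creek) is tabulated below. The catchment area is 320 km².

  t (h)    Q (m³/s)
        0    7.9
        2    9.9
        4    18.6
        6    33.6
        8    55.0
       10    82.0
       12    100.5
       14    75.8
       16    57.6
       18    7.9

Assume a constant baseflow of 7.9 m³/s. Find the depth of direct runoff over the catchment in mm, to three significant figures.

Direct runoff: 0.0, 2.0, 10.7, 25.7, 47.1, 74.1, 92.6, 67.9, 49.7, 0.0 m³/s; ΣQ_DR = 369.8 m³/s.
V = ΣQ_DR · Δt = 369.8 × 7200 s = 2.663 × 10^6 m³.
Over A = 320 km², depth = V / A = 8.32 mm.

d ≈ 8.32 mm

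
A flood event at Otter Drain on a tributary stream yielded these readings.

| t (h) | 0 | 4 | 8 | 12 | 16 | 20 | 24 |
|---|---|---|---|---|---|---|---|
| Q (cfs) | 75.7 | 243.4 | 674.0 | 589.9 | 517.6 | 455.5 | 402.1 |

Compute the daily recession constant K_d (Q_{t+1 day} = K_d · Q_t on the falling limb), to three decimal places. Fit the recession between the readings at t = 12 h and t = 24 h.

Between t = 12 h and t = 24 h the flow falls from 589.9 to 402.1 cfs over 3×4 h = 12 h.
Per-interval ratio K = (402.1/589.9)^(1/3) = 0.8801; K_d = K^(24/4) = 0.465.

K_d ≈ 0.465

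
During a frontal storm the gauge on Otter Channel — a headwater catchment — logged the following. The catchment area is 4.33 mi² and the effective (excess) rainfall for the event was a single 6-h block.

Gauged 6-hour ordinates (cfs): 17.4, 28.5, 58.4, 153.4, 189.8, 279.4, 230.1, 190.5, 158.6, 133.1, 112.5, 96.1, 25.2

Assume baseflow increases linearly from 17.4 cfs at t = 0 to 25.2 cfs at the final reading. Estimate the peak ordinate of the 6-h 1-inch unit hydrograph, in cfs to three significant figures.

Direct runoff: 0.00, 10.45, 39.70, 134.05, 169.80, 258.75, 208.80, 168.55, 136.00, 109.85, 88.60, 71.55, 0.00 cfs; ΣQ_DR = 1396 cfs, peak = 258.75 cfs.
Runoff depth d = ΣQ_DR·Δt / A = 1396 × 21600 / (4.33 mi²) = 2.998 in.
The 1-inch UH is the DRH scaled by (1 in)/d, so U_p = 258.75 × 1/2.998 = 86.3 cfs.

U_p ≈ 86.3 cfs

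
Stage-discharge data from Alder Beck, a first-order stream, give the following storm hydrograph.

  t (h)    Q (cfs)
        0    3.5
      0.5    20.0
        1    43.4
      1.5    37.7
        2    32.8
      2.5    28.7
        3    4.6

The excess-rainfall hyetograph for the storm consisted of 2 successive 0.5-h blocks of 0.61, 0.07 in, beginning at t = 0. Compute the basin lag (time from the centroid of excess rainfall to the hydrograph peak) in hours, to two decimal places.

t_L ≈ 0.70 h

Centroid of excess rainfall: t_c = Σ P_i·t̄_i / ΣP_i = 0.3015 h (block centres at 0.25, 0.75 h).
Hydrograph peak occurs at t = 1 h, so basin lag t_L = 1 − 0.3015 = 0.70 h.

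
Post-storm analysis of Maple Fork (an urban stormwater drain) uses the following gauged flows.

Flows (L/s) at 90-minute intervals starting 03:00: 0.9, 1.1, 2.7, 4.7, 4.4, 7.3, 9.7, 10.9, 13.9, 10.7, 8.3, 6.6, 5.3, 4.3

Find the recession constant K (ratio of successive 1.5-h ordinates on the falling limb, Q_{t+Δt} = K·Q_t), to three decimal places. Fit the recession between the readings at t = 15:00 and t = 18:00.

Using the recession-limb readings at t = 15:00 and t = 18:00: Q falls from 13.9 to 8.3 L/s over 2 intervals.
K = (Q₂/Q₁)^(1/2) = (8.3/13.9)^(1/2) = 0.773.

K ≈ 0.773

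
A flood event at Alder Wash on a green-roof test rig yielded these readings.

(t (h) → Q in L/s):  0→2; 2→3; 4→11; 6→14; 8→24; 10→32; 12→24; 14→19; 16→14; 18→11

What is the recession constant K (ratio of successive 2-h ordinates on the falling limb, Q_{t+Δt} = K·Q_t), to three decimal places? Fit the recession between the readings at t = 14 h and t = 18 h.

Using the recession-limb readings at t = 14 h and t = 18 h: Q falls from 19 to 11 L/s over 2 intervals.
K = (Q₂/Q₁)^(1/2) = (11/19)^(1/2) = 0.761.

K ≈ 0.761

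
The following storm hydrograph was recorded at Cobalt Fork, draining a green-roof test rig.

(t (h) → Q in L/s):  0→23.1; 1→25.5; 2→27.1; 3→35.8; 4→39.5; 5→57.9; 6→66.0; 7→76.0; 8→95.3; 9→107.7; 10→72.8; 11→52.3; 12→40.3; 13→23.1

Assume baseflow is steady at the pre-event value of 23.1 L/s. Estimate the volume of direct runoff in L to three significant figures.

V ≈ 1.51 × 10^6 L

Direct-runoff ordinates (Q − Q_b): 0.0, 2.4, 4.0, 12.7, 16.4, 34.8, 42.9, 52.9, 72.2, 84.6, 49.7, 29.2, 17.2, 0.0 L/s.
ΣQ_DR = 419.0 L/s.
With Δt = 1 h = 3600 s, V = ΣQ_DR · Δt = 419.0 × 3600 = 1.51 × 10^6 L.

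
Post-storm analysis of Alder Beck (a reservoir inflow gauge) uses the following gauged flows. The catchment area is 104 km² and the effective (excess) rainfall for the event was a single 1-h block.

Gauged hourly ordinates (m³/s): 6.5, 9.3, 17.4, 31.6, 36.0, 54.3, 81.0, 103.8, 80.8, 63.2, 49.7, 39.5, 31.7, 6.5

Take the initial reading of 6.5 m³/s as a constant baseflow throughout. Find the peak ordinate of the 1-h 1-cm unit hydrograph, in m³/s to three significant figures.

Direct runoff: 0.0, 2.8, 10.9, 25.1, 29.5, 47.8, 74.5, 97.3, 74.3, 56.7, 43.2, 33.0, 25.2, 0.0 m³/s; ΣQ_DR = 520.3 m³/s, peak = 97.3 m³/s.
Runoff depth d = ΣQ_DR·Δt / A = 520.3 × 3600 / (104 km²) = 18.01 mm.
The 1-cm UH is the DRH scaled by (10 mm)/d, so U_p = 97.3 × 10/18.01 = 54.0 m³/s.

U_p ≈ 54.0 m³/s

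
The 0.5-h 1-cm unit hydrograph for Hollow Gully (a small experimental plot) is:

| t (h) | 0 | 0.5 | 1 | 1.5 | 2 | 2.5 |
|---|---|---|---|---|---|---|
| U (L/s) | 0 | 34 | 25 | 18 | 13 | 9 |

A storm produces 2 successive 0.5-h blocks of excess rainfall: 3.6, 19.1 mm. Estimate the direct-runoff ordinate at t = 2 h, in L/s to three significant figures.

By discrete convolution, Q_j = Σ (P_i / 10 mm) · U_{j−i}.
At t = 2 h (j=4): Q = (3.6/10)·13 + (19.1/10)·18 = 39.1 L/s.

Q ≈ 39.1 L/s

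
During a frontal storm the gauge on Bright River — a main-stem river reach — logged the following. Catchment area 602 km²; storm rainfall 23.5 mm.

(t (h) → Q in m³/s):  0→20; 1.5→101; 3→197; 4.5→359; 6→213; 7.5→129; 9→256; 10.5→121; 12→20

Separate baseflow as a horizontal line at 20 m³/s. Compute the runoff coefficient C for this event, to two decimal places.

C ≈ 0.47

ΣQ_DR = 1236 m³/s; V = ΣQ_DR·Δt = 6.674 × 10^6 m³.
Runoff depth d = V / A = 11.09 mm.
C = d / P = 11.09 / 23.5 = 0.47.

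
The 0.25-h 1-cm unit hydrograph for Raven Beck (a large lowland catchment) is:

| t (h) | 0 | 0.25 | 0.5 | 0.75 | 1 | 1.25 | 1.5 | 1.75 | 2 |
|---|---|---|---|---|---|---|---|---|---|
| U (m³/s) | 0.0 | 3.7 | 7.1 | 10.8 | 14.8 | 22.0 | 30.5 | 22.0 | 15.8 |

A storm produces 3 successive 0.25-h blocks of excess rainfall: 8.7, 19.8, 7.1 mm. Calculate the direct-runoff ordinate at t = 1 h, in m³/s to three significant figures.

By discrete convolution, Q_j = Σ (P_i / 10 mm) · U_{j−i}.
At t = 1 h (j=4): Q = (8.7/10)·14.8 + (19.8/10)·10.8 + (7.1/10)·7.1 = 39.3 m³/s.

Q ≈ 39.3 m³/s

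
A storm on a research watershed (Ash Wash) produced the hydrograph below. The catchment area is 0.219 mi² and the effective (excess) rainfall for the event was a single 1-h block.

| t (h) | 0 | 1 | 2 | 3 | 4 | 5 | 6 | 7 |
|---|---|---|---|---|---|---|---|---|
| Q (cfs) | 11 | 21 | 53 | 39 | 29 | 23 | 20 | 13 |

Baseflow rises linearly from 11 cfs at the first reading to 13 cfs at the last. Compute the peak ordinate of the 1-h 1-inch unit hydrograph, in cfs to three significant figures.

Direct runoff: 0.00, 9.71, 41.43, 27.14, 16.86, 10.57, 7.29, 0.00 cfs; ΣQ_DR = 113.0 cfs, peak = 41.43 cfs.
Runoff depth d = ΣQ_DR·Δt / A = 113.0 × 3600 / (0.219 mi²) = 0.7996 in.
The 1-inch UH is the DRH scaled by (1 in)/d, so U_p = 41.43 × 1/0.7996 = 51.8 cfs.

U_p ≈ 51.8 cfs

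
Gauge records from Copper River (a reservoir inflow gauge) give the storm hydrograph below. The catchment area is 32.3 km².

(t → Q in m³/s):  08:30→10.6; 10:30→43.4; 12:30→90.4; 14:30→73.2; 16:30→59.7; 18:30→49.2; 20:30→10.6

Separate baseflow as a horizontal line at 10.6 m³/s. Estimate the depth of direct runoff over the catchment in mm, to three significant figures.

d ≈ 58.6 mm

Direct runoff: 0.0, 32.8, 79.8, 62.6, 49.1, 38.6, 0.0 m³/s; ΣQ_DR = 262.9 m³/s.
V = ΣQ_DR · Δt = 262.9 × 7200 s = 1.893 × 10^6 m³.
Over A = 32.3 km², depth = V / A = 58.6 mm.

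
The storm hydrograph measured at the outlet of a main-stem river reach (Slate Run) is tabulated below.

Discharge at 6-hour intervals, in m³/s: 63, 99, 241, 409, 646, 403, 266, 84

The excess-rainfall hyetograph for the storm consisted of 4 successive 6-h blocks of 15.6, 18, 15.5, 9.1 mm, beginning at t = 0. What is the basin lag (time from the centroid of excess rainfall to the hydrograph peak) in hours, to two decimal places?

t_L ≈ 13.13 h

Centroid of excess rainfall: t_c = Σ P_i·t̄_i / ΣP_i = 10.8660 h (block centres at 3, 9, 15, 21 h).
Hydrograph peak occurs at t = 24 h, so basin lag t_L = 24 − 10.8660 = 13.13 h.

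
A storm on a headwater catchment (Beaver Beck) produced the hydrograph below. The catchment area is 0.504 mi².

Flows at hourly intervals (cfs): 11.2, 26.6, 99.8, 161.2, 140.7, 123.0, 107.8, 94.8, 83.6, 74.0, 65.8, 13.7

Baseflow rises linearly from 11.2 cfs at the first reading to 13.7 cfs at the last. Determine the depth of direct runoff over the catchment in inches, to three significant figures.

Direct runoff: 0.00, 15.17, 88.15, 149.32, 128.59, 110.66, 95.24, 82.01, 70.58, 60.75, 52.33, 0.00 cfs; ΣQ_DR = 852.8 cfs.
V = ΣQ_DR · Δt = 852.8 × 3600 s = 3.070 × 10^6 ft³.
Over A = 0.504 mi², depth = V / A = 2.62 in.

d ≈ 2.62 in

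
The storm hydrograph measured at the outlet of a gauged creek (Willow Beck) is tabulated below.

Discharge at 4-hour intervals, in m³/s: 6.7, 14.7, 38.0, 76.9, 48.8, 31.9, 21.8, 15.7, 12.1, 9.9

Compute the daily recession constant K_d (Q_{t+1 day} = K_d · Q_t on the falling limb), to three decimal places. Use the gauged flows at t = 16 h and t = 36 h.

Between t = 16 h and t = 36 h the flow falls from 48.8 to 9.9 m³/s over 5×4 h = 20 h.
Per-interval ratio K = (9.9/48.8)^(1/5) = 0.7268; K_d = K^(24/4) = 0.147.

K_d ≈ 0.147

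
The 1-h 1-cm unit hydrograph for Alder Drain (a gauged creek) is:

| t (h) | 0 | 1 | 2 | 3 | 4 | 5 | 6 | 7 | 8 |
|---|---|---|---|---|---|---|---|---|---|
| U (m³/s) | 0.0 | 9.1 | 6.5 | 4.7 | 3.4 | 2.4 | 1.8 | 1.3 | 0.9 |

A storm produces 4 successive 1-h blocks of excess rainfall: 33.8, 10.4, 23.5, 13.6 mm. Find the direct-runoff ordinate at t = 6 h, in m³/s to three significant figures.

By discrete convolution, Q_j = Σ (P_i / 10 mm) · U_{j−i}.
At t = 6 h (j=6): Q = (33.8/10)·1.8 + (10.4/10)·2.4 + (23.5/10)·3.4 + (13.6/10)·4.7 = 23.0 m³/s.

Q ≈ 23.0 m³/s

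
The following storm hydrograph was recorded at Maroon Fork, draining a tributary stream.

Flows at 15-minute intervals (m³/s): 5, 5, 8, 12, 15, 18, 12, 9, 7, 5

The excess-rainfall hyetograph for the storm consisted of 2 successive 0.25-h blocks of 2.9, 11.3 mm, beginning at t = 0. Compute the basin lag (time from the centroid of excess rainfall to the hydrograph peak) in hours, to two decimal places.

t_L ≈ 0.93 h

Centroid of excess rainfall: t_c = Σ P_i·t̄_i / ΣP_i = 0.3239 h (block centres at 0.125, 0.375 h).
Hydrograph peak occurs at t = 1.25 h, so basin lag t_L = 1.25 − 0.3239 = 0.93 h.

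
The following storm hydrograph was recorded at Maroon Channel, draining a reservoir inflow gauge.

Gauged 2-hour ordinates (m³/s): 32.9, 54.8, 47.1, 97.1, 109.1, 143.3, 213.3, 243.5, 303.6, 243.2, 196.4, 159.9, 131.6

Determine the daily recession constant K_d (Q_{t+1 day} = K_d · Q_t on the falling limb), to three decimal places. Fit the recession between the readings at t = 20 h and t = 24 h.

K_d ≈ 0.091

Between t = 20 h and t = 24 h the flow falls from 196.4 to 131.6 m³/s over 2×2 h = 4 h.
Per-interval ratio K = (131.6/196.4)^(1/2) = 0.8186; K_d = K^(24/2) = 0.091.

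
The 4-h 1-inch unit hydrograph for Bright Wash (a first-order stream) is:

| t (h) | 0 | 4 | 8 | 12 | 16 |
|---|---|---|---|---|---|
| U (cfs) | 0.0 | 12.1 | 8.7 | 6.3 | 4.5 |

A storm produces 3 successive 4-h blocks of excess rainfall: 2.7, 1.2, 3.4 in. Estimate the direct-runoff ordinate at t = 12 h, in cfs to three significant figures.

Q ≈ 68.6 cfs

By discrete convolution, Q_j = Σ (P_i / 1 in) · U_{j−i}.
At t = 12 h (j=3): Q = (2.7/1)·6.3 + (1.2/1)·8.7 + (3.4/1)·12.1 = 68.6 cfs.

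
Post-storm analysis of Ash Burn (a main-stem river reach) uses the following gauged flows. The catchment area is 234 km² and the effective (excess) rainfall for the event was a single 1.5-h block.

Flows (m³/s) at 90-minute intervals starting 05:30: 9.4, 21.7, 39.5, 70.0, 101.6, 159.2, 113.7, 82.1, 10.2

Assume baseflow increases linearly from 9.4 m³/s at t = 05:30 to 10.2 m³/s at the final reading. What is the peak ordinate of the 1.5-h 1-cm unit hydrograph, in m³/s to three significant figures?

Direct runoff: 0.00, 12.20, 29.90, 60.30, 91.80, 149.30, 103.70, 72.00, 0.00 m³/s; ΣQ_DR = 519.2 m³/s, peak = 149.30 m³/s.
Runoff depth d = ΣQ_DR·Δt / A = 519.2 × 5400 / (234 km²) = 11.98 mm.
The 1-cm UH is the DRH scaled by (10 mm)/d, so U_p = 149.30 × 10/11.98 = 125 m³/s.

U_p ≈ 125 m³/s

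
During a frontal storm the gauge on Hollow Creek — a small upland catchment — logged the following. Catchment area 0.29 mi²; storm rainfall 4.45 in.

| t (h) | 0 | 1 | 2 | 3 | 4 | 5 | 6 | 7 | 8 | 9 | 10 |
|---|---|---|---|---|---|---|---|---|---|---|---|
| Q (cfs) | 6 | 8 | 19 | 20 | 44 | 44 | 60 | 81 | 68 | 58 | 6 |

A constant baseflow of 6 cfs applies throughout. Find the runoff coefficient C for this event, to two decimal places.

C ≈ 0.42

ΣQ_DR = 348.0 cfs; V = ΣQ_DR·Δt = 1.253 × 10^6 ft³.
Runoff depth d = V / A = 1.860 in.
C = d / P = 1.860 / 4.45 = 0.42.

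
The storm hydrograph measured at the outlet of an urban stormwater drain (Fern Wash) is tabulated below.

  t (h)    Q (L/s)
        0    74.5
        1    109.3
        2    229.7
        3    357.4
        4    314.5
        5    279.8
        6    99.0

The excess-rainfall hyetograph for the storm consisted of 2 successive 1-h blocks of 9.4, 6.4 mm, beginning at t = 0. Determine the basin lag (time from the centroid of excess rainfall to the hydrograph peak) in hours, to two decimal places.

t_L ≈ 2.09 h

Centroid of excess rainfall: t_c = Σ P_i·t̄_i / ΣP_i = 0.9051 h (block centres at 0.5, 1.5 h).
Hydrograph peak occurs at t = 3 h, so basin lag t_L = 3 − 0.9051 = 2.09 h.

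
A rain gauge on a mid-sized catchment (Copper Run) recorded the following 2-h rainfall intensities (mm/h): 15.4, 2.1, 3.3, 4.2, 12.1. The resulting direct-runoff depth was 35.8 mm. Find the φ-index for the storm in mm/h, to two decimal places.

Only the 2 blocks with intensity above φ contribute runoff: 15.4, 12.1 mm/h.
Σ(I−φ)·Δt = d  ⇒  (15.4+12.1 − 2φ)·2 = 35.8
φ = (27.50 − 35.8/2) / 2 = 4.80 mm/h.

φ ≈ 4.80 mm/h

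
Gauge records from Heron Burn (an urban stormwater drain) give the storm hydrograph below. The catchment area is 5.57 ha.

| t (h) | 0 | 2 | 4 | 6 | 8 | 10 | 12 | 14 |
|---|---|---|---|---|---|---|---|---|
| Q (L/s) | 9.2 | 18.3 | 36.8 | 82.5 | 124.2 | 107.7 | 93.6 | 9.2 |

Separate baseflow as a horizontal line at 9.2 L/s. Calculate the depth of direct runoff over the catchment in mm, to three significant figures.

Direct runoff: 0.0, 9.1, 27.6, 73.3, 115.0, 98.5, 84.4, 0.0 L/s; ΣQ_DR = 407.9 L/s.
V = ΣQ_DR · Δt = 407.9 × 7200 s = 2.937 × 10^6 L.
Over A = 5.57 ha, depth = V / A = 52.7 mm.

d ≈ 52.7 mm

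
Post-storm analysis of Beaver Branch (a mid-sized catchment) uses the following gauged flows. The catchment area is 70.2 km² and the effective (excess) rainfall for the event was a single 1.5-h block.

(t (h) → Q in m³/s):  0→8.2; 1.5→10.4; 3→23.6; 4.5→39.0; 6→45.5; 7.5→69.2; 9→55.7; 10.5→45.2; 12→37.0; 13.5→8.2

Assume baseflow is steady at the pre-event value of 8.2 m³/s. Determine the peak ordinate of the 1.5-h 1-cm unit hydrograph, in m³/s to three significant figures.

U_p ≈ 30.5 m³/s

Direct runoff: 0.0, 2.2, 15.4, 30.8, 37.3, 61.0, 47.5, 37.0, 28.8, 0.0 m³/s; ΣQ_DR = 260.0 m³/s, peak = 61.0 m³/s.
Runoff depth d = ΣQ_DR·Δt / A = 260.0 × 5400 / (70.2 km²) = 20.00 mm.
The 1-cm UH is the DRH scaled by (10 mm)/d, so U_p = 61.0 × 10/20.00 = 30.5 m³/s.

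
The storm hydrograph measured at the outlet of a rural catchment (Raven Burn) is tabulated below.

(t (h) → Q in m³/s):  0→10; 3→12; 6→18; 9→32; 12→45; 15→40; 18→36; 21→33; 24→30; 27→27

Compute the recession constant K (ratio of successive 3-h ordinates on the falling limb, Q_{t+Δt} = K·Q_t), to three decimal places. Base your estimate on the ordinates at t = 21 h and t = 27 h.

Using the recession-limb readings at t = 21 h and t = 27 h: Q falls from 33 to 27 m³/s over 2 intervals.
K = (Q₂/Q₁)^(1/2) = (27/33)^(1/2) = 0.905.

K ≈ 0.905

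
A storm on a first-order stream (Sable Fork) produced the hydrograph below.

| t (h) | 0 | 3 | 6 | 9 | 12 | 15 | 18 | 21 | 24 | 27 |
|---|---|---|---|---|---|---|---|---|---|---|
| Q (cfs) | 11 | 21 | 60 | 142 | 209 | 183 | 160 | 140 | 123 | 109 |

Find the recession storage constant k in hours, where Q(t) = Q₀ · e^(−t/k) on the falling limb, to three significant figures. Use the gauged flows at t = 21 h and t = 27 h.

On the falling limb, Q drops from 140 to 109 cfs between t = 21 h and t = 27 h (Δt = 6 h).
k = −Δt / ln(Q₂/Q₁) = −6 / ln(109/140) = 24.0 h.

k ≈ 24.0 h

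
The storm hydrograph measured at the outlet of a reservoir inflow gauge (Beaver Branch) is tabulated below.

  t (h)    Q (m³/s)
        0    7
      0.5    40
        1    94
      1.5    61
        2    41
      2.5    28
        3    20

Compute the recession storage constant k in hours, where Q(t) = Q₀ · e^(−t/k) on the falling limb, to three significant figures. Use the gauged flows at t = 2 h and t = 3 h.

On the falling limb, Q drops from 41 to 20 m³/s between t = 2 h and t = 3 h (Δt = 1 h).
k = −Δt / ln(Q₂/Q₁) = −1 / ln(20/41) = 1.39 h.

k ≈ 1.39 h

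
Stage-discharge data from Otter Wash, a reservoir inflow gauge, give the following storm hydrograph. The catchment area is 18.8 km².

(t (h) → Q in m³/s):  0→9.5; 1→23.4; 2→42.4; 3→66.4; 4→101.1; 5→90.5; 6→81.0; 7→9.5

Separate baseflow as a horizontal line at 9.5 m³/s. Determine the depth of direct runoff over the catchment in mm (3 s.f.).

Direct runoff: 0.0, 13.9, 32.9, 56.9, 91.6, 81.0, 71.5, 0.0 m³/s; ΣQ_DR = 347.8 m³/s.
V = ΣQ_DR · Δt = 347.8 × 3600 s = 1.252 × 10^6 m³.
Over A = 18.8 km², depth = V / A = 66.6 mm.

d ≈ 66.6 mm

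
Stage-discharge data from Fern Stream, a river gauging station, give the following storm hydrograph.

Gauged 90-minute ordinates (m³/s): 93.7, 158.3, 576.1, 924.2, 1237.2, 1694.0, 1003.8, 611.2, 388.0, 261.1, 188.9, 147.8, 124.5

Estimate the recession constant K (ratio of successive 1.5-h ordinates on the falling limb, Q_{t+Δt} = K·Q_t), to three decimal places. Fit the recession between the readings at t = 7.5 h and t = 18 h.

Using the recession-limb readings at t = 7.5 h and t = 18 h: Q falls from 1694.0 to 124.5 m³/s over 7 intervals.
K = (Q₂/Q₁)^(1/7) = (124.5/1694.0)^(1/7) = 0.689.

K ≈ 0.689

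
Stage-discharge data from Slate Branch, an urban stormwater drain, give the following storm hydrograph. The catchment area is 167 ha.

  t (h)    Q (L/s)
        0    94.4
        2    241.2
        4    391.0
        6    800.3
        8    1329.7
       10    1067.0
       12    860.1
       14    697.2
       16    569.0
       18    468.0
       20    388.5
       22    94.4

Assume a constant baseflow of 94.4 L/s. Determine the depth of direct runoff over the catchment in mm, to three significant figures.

d ≈ 25.3 mm

Direct runoff: 0.0, 146.8, 296.6, 705.9, 1235.3, 972.6, 765.7, 602.8, 474.6, 373.6, 294.1, 0.0 L/s; ΣQ_DR = 5868 L/s.
V = ΣQ_DR · Δt = 5868 × 7200 s = 4.225 × 10^7 L.
Over A = 167 ha, depth = V / A = 25.3 mm.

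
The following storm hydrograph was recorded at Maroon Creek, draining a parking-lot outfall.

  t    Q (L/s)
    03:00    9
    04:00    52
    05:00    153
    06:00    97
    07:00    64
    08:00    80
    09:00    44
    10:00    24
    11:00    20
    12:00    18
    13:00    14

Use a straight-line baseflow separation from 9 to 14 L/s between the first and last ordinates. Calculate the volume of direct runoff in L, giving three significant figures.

Direct-runoff ordinates (Q − Q_b): 0.00, 42.50, 143.00, 86.50, 53.00, 68.50, 32.00, 11.50, 7.00, 4.50, 0.00 L/s.
ΣQ_DR = 448.5 L/s.
With Δt = 1 h = 3600 s, V = ΣQ_DR · Δt = 448.5 × 3600 = 1.61 × 10^6 L.

V ≈ 1.61 × 10^6 L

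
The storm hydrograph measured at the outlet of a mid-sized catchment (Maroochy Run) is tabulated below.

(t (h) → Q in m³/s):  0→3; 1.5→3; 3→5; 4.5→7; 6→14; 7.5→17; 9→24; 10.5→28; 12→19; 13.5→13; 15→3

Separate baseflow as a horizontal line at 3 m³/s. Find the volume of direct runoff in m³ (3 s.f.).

Direct-runoff ordinates (Q − Q_b): 0.0, 0.0, 2.0, 4.0, 11.0, 14.0, 21.0, 25.0, 16.0, 10.0, 0.0 m³/s.
ΣQ_DR = 103.0 m³/s.
With Δt = 1.5 h = 5400 s, V = ΣQ_DR · Δt = 103.0 × 5400 = 5.56 × 10^5 m³.

V ≈ 5.56 × 10^5 m³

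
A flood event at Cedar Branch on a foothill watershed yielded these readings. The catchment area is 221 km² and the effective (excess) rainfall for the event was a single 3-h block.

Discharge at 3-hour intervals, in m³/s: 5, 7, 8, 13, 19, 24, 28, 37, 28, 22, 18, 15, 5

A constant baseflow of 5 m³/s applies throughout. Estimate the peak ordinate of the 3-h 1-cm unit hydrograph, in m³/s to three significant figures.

Direct runoff: 0.0, 2.0, 3.0, 8.0, 14.0, 19.0, 23.0, 32.0, 23.0, 17.0, 13.0, 10.0, 0.0 m³/s; ΣQ_DR = 164.0 m³/s, peak = 32.0 m³/s.
Runoff depth d = ΣQ_DR·Δt / A = 164.0 × 10800 / (221 km²) = 8.014 mm.
The 1-cm UH is the DRH scaled by (10 mm)/d, so U_p = 32.0 × 10/8.014 = 39.9 m³/s.

U_p ≈ 39.9 m³/s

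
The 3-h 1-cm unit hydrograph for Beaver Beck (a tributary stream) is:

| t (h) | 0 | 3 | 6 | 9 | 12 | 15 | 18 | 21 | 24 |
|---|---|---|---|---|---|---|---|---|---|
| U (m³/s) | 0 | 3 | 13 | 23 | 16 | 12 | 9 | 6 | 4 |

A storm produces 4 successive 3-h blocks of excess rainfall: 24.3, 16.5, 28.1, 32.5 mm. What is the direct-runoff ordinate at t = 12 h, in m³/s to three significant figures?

By discrete convolution, Q_j = Σ (P_i / 10 mm) · U_{j−i}.
At t = 12 h (j=4): Q = (24.3/10)·16 + (16.5/10)·23 + (28.1/10)·13 + (32.5/10)·3 = 123 m³/s.

Q ≈ 123 m³/s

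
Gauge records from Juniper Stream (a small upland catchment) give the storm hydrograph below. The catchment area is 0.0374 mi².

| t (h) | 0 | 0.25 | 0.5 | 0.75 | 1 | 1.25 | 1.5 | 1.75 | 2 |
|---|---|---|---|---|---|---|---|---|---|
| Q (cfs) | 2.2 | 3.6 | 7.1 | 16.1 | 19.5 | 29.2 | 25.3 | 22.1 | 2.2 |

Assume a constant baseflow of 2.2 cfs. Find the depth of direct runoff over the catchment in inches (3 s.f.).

d ≈ 1.11 in

Direct runoff: 0.0, 1.4, 4.9, 13.9, 17.3, 27.0, 23.1, 19.9, 0.0 cfs; ΣQ_DR = 107.5 cfs.
V = ΣQ_DR · Δt = 107.5 × 900 s = 96750 ft³.
Over A = 0.0374 mi², depth = V / A = 1.11 in.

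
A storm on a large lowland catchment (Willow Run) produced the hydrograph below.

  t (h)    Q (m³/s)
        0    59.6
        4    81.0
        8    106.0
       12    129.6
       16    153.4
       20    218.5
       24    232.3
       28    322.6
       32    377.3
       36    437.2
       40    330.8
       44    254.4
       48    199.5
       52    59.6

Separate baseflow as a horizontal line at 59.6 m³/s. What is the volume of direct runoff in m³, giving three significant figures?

Direct-runoff ordinates (Q − Q_b): 0.0, 21.4, 46.4, 70.0, 93.8, 158.9, 172.7, 263.0, 317.7, 377.6, 271.2, 194.8, 139.9, 0.0 m³/s.
ΣQ_DR = 2127 m³/s.
With Δt = 4 h = 14400 s, V = ΣQ_DR · Δt = 2127 × 14400 = 3.06 × 10^7 m³.

V ≈ 3.06 × 10^7 m³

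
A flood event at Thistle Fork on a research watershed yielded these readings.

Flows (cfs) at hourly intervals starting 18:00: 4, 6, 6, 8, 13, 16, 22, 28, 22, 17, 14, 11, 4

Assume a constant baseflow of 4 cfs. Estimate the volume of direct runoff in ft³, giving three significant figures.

Direct-runoff ordinates (Q − Q_b): 0.0, 2.0, 2.0, 4.0, 9.0, 12.0, 18.0, 24.0, 18.0, 13.0, 10.0, 7.0, 0.0 cfs.
ΣQ_DR = 119.0 cfs.
With Δt = 1 h = 3600 s, V = ΣQ_DR · Δt = 119.0 × 3600 = 4.28 × 10^5 ft³.

V ≈ 4.28 × 10^5 ft³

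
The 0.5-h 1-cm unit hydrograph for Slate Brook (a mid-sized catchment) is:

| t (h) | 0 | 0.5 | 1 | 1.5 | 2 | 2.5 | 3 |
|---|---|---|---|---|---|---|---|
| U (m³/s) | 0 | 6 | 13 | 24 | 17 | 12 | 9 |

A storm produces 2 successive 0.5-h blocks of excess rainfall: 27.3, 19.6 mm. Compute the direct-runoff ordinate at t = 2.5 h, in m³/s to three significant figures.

Q ≈ 66.1 m³/s

By discrete convolution, Q_j = Σ (P_i / 10 mm) · U_{j−i}.
At t = 2.5 h (j=5): Q = (27.3/10)·12 + (19.6/10)·17 = 66.1 m³/s.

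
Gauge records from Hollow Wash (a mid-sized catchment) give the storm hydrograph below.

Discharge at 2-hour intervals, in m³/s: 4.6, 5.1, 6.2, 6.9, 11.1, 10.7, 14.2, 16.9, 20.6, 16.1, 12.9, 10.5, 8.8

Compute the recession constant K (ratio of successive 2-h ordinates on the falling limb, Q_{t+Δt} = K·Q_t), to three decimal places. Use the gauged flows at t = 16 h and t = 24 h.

Using the recession-limb readings at t = 16 h and t = 24 h: Q falls from 20.6 to 8.8 m³/s over 4 intervals.
K = (Q₂/Q₁)^(1/4) = (8.8/20.6)^(1/4) = 0.808.

K ≈ 0.808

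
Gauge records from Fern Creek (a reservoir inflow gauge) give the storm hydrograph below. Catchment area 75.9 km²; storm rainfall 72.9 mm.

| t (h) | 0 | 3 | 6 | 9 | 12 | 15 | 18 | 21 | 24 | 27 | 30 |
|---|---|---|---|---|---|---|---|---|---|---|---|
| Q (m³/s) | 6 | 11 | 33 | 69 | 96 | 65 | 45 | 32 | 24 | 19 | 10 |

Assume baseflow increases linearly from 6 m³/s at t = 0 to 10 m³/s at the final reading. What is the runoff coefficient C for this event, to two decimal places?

C ≈ 0.63

ΣQ_DR = 322.0 m³/s; V = ΣQ_DR·Δt = 3.478 × 10^6 m³.
Runoff depth d = V / A = 45.82 mm.
C = d / P = 45.82 / 72.9 = 0.63.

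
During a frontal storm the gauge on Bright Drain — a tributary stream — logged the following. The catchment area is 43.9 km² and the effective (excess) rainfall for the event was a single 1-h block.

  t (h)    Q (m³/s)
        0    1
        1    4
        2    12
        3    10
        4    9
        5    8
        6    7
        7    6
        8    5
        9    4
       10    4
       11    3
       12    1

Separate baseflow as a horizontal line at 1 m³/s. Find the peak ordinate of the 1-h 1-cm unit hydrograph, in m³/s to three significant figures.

U_p ≈ 22.0 m³/s

Direct runoff: 0.0, 3.0, 11.0, 9.0, 8.0, 7.0, 6.0, 5.0, 4.0, 3.0, 3.0, 2.0, 0.0 m³/s; ΣQ_DR = 61.00 m³/s, peak = 11.0 m³/s.
Runoff depth d = ΣQ_DR·Δt / A = 61.00 × 3600 / (43.9 km²) = 5.002 mm.
The 1-cm UH is the DRH scaled by (10 mm)/d, so U_p = 11.0 × 10/5.002 = 22.0 m³/s.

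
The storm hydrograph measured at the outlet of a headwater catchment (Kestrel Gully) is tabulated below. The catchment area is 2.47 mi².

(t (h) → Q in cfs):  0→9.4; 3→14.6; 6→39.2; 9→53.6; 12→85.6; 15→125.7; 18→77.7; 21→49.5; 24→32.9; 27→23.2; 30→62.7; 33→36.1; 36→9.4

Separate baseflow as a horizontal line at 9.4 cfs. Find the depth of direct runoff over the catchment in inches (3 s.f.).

Direct runoff: 0.0, 5.2, 29.8, 44.2, 76.2, 116.3, 68.3, 40.1, 23.5, 13.8, 53.3, 26.7, 0.0 cfs; ΣQ_DR = 497.4 cfs.
V = ΣQ_DR · Δt = 497.4 × 10800 s = 5.372 × 10^6 ft³.
Over A = 2.47 mi², depth = V / A = 0.936 in.

d ≈ 0.936 in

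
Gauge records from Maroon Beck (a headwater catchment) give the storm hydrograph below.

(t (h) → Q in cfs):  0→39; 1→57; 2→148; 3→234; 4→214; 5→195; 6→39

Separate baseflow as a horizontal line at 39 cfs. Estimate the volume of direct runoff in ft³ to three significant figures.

Direct-runoff ordinates (Q − Q_b): 0.0, 18.0, 109.0, 195.0, 175.0, 156.0, 0.0 cfs.
ΣQ_DR = 653.0 cfs.
With Δt = 1 h = 3600 s, V = ΣQ_DR · Δt = 653.0 × 3600 = 2.35 × 10^6 ft³.

V ≈ 2.35 × 10^6 ft³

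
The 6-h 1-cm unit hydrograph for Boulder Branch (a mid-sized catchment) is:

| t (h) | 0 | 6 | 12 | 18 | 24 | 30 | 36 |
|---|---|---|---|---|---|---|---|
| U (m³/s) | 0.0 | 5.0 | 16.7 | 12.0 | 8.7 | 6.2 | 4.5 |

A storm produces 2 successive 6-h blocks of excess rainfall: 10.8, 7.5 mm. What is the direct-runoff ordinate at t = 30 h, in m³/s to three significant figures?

By discrete convolution, Q_j = Σ (P_i / 10 mm) · U_{j−i}.
At t = 30 h (j=5): Q = (10.8/10)·6.2 + (7.5/10)·8.7 = 13.2 m³/s.

Q ≈ 13.2 m³/s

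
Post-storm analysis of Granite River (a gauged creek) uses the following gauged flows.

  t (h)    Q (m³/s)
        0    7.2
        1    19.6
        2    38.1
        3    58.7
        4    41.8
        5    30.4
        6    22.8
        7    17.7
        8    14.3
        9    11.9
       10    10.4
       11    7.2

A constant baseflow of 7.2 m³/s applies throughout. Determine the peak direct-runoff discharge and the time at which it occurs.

Subtracting baseflow gives direct-runoff ordinates: 0.0, 12.4, 30.9, 51.5, 34.6, 23.2, 15.6, 10.5, 7.1, 4.7, 3.2, 0.0 m³/s.
The maximum is 51.5 m³/s, occurring at the reading for t = 3 h.

Q_p = 51.5 m³/s at t = 3 h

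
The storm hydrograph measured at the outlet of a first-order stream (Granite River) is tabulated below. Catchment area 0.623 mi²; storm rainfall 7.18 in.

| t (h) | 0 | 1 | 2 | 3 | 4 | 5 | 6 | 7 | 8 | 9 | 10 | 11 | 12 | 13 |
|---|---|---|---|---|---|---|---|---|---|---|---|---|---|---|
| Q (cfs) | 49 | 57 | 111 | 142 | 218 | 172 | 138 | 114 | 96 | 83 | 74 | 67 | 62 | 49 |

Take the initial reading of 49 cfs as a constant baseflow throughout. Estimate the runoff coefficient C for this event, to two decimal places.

ΣQ_DR = 746.0 cfs; V = ΣQ_DR·Δt = 2.686 × 10^6 ft³.
Runoff depth d = V / A = 1.856 in.
C = d / P = 1.856 / 7.18 = 0.26.

C ≈ 0.26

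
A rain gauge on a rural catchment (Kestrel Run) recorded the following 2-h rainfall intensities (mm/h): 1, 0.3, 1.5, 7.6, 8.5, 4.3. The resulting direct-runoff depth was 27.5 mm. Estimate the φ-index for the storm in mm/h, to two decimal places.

Only the 3 blocks with intensity above φ contribute runoff: 7.6, 8.5, 4.3 mm/h.
Σ(I−φ)·Δt = d  ⇒  (7.6+8.5+4.3 − 3φ)·2 = 27.5
φ = (20.40 − 27.5/2) / 3 = 2.22 mm/h.

φ ≈ 2.22 mm/h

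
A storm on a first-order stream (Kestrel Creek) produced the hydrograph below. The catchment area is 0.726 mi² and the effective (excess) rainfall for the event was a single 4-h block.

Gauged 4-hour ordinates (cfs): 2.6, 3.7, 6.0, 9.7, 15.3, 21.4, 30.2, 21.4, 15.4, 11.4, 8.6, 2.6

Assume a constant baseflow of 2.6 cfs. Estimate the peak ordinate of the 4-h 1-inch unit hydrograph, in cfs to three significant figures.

U_p ≈ 27.6 cfs

Direct runoff: 0.0, 1.1, 3.4, 7.1, 12.7, 18.8, 27.6, 18.8, 12.8, 8.8, 6.0, 0.0 cfs; ΣQ_DR = 117.1 cfs, peak = 27.6 cfs.
Runoff depth d = ΣQ_DR·Δt / A = 117.1 × 14400 / (0.726 mi²) = 0.9998 in.
The 1-inch UH is the DRH scaled by (1 in)/d, so U_p = 27.6 × 1/0.9998 = 27.6 cfs.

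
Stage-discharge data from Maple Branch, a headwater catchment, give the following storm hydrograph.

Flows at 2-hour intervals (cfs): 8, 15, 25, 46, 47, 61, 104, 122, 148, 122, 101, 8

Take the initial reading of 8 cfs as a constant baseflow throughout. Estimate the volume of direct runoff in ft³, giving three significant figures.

V ≈ 5.12 × 10^6 ft³

Direct-runoff ordinates (Q − Q_b): 0.0, 7.0, 17.0, 38.0, 39.0, 53.0, 96.0, 114.0, 140.0, 114.0, 93.0, 0.0 cfs.
ΣQ_DR = 711.0 cfs.
With Δt = 2 h = 7200 s, V = ΣQ_DR · Δt = 711.0 × 7200 = 5.12 × 10^6 ft³.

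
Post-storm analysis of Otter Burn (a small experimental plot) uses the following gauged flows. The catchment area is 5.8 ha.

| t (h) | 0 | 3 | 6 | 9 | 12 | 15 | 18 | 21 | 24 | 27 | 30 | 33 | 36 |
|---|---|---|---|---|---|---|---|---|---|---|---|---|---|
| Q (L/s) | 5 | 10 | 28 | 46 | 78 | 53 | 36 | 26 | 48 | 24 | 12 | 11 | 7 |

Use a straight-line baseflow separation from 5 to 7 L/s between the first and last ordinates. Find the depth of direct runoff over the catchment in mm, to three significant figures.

Direct runoff: 0.00, 4.83, 22.67, 40.50, 72.33, 47.17, 30.00, 19.83, 41.67, 17.50, 5.33, 4.17, 0.00 L/s; ΣQ_DR = 306.0 L/s.
V = ΣQ_DR · Δt = 306.0 × 10800 s = 3.305 × 10^6 L.
Over A = 5.8 ha, depth = V / A = 57.0 mm.

d ≈ 57.0 mm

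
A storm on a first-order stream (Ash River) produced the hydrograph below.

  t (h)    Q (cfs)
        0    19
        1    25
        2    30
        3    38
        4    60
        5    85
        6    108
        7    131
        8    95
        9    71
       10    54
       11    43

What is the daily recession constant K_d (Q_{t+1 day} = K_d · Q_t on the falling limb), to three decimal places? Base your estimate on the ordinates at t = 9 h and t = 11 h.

Between t = 9 h and t = 11 h the flow falls from 71 to 43 cfs over 2×1 h = 2 h.
Per-interval ratio K = (43/71)^(1/2) = 0.7782; K_d = K^(24/1) = 0.002.

K_d ≈ 0.002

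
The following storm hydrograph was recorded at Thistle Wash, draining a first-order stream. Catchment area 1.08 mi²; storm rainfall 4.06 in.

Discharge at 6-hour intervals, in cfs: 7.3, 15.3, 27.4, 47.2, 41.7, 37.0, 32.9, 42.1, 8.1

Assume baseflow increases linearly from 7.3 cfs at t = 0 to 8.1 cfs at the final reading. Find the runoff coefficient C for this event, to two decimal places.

C ≈ 0.40

ΣQ_DR = 189.7 cfs; V = ΣQ_DR·Δt = 4.098 × 10^6 ft³.
Runoff depth d = V / A = 1.633 in.
C = d / P = 1.633 / 4.06 = 0.40.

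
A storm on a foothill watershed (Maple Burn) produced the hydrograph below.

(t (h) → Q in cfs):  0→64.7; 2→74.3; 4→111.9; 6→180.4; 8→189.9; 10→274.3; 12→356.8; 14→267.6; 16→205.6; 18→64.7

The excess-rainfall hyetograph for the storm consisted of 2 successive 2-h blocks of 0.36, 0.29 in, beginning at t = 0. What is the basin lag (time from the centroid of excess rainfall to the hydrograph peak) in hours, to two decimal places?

Centroid of excess rainfall: t_c = Σ P_i·t̄_i / ΣP_i = 1.8923 h (block centres at 1, 3 h).
Hydrograph peak occurs at t = 12 h, so basin lag t_L = 12 − 1.8923 = 10.11 h.

t_L ≈ 10.11 h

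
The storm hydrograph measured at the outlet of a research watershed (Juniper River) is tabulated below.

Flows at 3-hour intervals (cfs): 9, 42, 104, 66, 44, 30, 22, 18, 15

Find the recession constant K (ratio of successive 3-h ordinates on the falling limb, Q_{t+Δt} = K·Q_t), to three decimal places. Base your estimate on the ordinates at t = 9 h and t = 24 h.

K ≈ 0.744

Using the recession-limb readings at t = 9 h and t = 24 h: Q falls from 66 to 15 cfs over 5 intervals.
K = (Q₂/Q₁)^(1/5) = (15/66)^(1/5) = 0.744.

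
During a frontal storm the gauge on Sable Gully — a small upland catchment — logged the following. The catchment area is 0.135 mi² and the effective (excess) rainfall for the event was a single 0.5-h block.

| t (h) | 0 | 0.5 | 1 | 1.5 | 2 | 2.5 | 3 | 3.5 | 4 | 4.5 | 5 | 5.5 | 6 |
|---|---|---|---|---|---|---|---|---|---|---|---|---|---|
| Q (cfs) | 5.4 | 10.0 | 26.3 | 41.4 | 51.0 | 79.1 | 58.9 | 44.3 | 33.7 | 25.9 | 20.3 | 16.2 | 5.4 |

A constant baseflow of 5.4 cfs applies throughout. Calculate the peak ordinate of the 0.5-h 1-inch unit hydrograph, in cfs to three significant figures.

Direct runoff: 0.0, 4.6, 20.9, 36.0, 45.6, 73.7, 53.5, 38.9, 28.3, 20.5, 14.9, 10.8, 0.0 cfs; ΣQ_DR = 347.7 cfs, peak = 73.7 cfs.
Runoff depth d = ΣQ_DR·Δt / A = 347.7 × 1800 / (0.135 mi²) = 1.996 in.
The 1-inch UH is the DRH scaled by (1 in)/d, so U_p = 73.7 × 1/1.996 = 36.9 cfs.

U_p ≈ 36.9 cfs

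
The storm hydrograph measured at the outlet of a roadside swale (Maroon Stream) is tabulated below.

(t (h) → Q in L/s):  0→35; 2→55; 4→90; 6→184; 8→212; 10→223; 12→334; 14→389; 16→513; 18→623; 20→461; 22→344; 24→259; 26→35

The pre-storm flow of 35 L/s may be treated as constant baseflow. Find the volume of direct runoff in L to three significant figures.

Direct-runoff ordinates (Q − Q_b): 0.0, 20.0, 55.0, 149.0, 177.0, 188.0, 299.0, 354.0, 478.0, 588.0, 426.0, 309.0, 224.0, 0.0 L/s.
ΣQ_DR = 3267 L/s.
With Δt = 2 h = 7200 s, V = ΣQ_DR · Δt = 3267 × 7200 = 2.35 × 10^7 L.

V ≈ 2.35 × 10^7 L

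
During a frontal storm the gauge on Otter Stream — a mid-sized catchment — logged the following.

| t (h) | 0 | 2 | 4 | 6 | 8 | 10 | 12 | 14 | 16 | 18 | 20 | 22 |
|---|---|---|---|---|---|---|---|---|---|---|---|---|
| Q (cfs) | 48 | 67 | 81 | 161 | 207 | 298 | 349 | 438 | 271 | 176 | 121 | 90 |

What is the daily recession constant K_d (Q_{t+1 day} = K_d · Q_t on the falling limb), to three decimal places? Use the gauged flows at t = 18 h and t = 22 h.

Between t = 18 h and t = 22 h the flow falls from 176 to 90 cfs over 2×2 h = 4 h.
Per-interval ratio K = (90/176)^(1/2) = 0.7151; K_d = K^(24/2) = 0.018.

K_d ≈ 0.018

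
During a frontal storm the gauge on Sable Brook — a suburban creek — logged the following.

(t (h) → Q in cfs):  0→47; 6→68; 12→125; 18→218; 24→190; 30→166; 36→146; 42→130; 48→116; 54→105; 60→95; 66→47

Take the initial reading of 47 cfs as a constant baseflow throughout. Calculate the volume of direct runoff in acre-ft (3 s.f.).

Direct-runoff ordinates (Q − Q_b): 0.0, 21.0, 78.0, 171.0, 143.0, 119.0, 99.0, 83.0, 69.0, 58.0, 48.0, 0.0 cfs.
ΣQ_DR = 889.0 cfs.
With Δt = 6 h = 21600 s, V = ΣQ_DR · Δt = 889.0 × 21600 = 1.92 × 10^7 ft³ = 441 acre-ft.

V ≈ 441 acre-ft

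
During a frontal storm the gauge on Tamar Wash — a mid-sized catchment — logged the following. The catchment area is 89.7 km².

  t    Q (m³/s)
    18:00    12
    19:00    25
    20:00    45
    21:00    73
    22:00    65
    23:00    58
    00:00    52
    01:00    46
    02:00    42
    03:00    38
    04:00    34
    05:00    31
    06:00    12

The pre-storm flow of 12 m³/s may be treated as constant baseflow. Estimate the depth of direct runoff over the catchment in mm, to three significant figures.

Direct runoff: 0.0, 13.0, 33.0, 61.0, 53.0, 46.0, 40.0, 34.0, 30.0, 26.0, 22.0, 19.0, 0.0 m³/s; ΣQ_DR = 377.0 m³/s.
V = ΣQ_DR · Δt = 377.0 × 3600 s = 1.357 × 10^6 m³.
Over A = 89.7 km², depth = V / A = 15.1 mm.

d ≈ 15.1 mm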